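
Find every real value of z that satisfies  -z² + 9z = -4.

Rearrange to standard form: -z² + 9z + 4 = 0.
Discriminant: (9)² − 4·(-1)·4 = 97.
Quadratic formula: z = (-9 ± √97) / (-2).
So z = 9/2 - √(97)/2 ≈ -0.4244 or z = 9/2 + √(97)/2 ≈ 9.4244.

z = -0.4244 or z = 9.4244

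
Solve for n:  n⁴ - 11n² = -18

Let u = n². The equation becomes u² - 11u + 18 = 0.
Factor: (u - 2)(u - 9) = 0, so u = 2 or u = 9.
n² = 2 gives n = ±√(2) ≈ ±1.4142.
n² = 9 gives n = ±3.

n = -3 or n = -1.4142 or n = 1.4142 or n = 3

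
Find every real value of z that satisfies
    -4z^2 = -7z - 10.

Rearrange to standard form: -4z^2 + 7z + 10 = 0.
Discriminant: (7)^2 - 4*(-4)*10 = 209.
Quadratic formula: z = (-7 +/- sqrt(209)) / (-8).
So z = 7/8 - sqrt(209)/8 ~= -0.9321 or z = 7/8 + sqrt(209)/8 ~= 2.6821.

z = -0.9321 or z = 2.6821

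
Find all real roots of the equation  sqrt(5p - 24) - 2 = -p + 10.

p = 8

Isolate the radical: sqrt(5p - 24) = -p + 12.
Square both sides: 5p - 24 = (-p + 12)^2.
Expand and rearrange: p^2 - 29p + 168 = 0.
Solving gives p = 21 or p = 8.
Check each candidate in the original equation:
  p = 21: sqrt(81) = 9, while -p + 12 = -9 — extraneous.
  p = 8: sqrt(16) = 4, while -p + 12 = 4 — valid.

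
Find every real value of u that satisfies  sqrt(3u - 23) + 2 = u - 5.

u = 8 or u = 9

Isolate the radical: sqrt(3u - 23) = u - 7.
Square both sides: 3u - 23 = (u - 7)^2.
Expand and rearrange: u^2 - 17u + 72 = 0.
Solving gives u = 9 or u = 8.
Check each candidate in the original equation:
  u = 9: sqrt(4) = 2, while u - 7 = 2 — valid.
  u = 8: sqrt(1) = 1, while u - 7 = 1 — valid.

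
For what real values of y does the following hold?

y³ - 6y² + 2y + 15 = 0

Possible rational roots are divisors of 15. Testing y = 5 gives 0, so (y - 5) is a factor.
Divide: y³ - 6y² + 2y + 15 = (y - 5)(y² - y - 3).
Apply the quadratic formula to y² - y - 3 = 0: y = (1 ± √13)/2, i.e. y ≈ 2.3028 or y ≈ -1.3028.

y = -1.3028 or y = 2.3028 or y = 5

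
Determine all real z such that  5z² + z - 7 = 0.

z = -1.2874 or z = 1.0874

Discriminant: (1)² − 4·5·(-7) = 141.
Quadratic formula: z = (-1 ± √141) / 10.
So z = -1/10 + √(141)/10 ≈ 1.0874 or z = -√(141)/10 - 1/10 ≈ -1.2874.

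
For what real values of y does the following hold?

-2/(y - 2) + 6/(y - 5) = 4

y = 1.6548 or y = 6.3452

Multiply both sides by (y - 2)(y - 5):
-2(y - 5) + 6(y - 2) = 4(y - 2)(y - 5).
Expand and collect terms: 4y² - 32y + 42 = 0.
By the quadratic formula, y = (32 ± √352) / 8, so y ≈ 6.3452 or y ≈ 1.6548.
Neither value makes a denominator zero (y ≠ 2, y ≠ 5), so both are valid.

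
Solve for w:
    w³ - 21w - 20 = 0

w = -4 or w = -1 or w = 5

Possible rational roots are divisors of -20. Testing w = 5 gives 0, so (w - 5) is a factor.
Divide: w³ - 21w - 20 = (w - 5)(w² + 5w + 4).
Factor the quadratic: w = -1 or w = -4.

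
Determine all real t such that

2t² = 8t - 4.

t = 0.5858 or t = 3.4142

Rearrange to standard form: 2t² - 8t + 4 = 0.
Discriminant: (-8)² − 4·2·4 = 32.
Quadratic formula: t = (8 ± √32) / 4.
So t = √(2) + 2 ≈ 3.4142 or t = 2 - √(2) ≈ 0.5858.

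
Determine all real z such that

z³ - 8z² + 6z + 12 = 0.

z = -0.873 or z = 2 or z = 6.873

Possible rational roots are divisors of 12. Testing z = 2 gives 0, so (z - 2) is a factor.
Divide: z³ - 8z² + 6z + 12 = (z - 2)(z² - 6z - 6).
Apply the quadratic formula to z² - 6z - 6 = 0: z = (6 ± √60)/2, i.e. z ≈ 6.873 or z ≈ -0.873.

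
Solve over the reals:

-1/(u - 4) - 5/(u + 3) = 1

u = -8.4372 or u = 3.4372

Multiply both sides by (u - 4)(u + 3):
-(u + 3) - 5(u - 4) = (u - 4)(u + 3).
Expand and collect terms: u² + 5u - 29 = 0.
By the quadratic formula, u = (-5 ± √141) / 2, so u ≈ 3.4372 or u ≈ -8.4372.
Neither value makes a denominator zero (u ≠ 4, u ≠ -3), so both are valid.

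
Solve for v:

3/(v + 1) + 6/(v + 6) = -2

v = -9.631 or v = -1.869

Multiply both sides by (v + 1)(v + 6):
3(v + 6) + 6(v + 1) = -2(v + 1)(v + 6).
Expand and collect terms: -2v² - 23v - 36 = 0.
By the quadratic formula, v = (23 ± √241) / -4, so v ≈ -9.631 or v ≈ -1.869.
Neither value makes a denominator zero (v ≠ -1, v ≠ -6), so both are valid.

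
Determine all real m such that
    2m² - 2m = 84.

m = -6 or m = 7

Bring every term to one side: 2m² - 2m - 84 = 0.
Factor: 2(m - 7)(m + 6) = 0.
So m = 7 or m = -6.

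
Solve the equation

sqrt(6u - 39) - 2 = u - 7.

Isolate the radical: sqrt(6u - 39) = u - 5.
Square both sides: 6u - 39 = (u - 5)^2.
Expand and rearrange: u^2 - 16u + 64 = 0.
This gives the repeated root u = 8.
Check in the original equation:
  u = 8: sqrt(9) = 3, while u - 5 = 3 — valid.

u = 8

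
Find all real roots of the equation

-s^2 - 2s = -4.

Rearrange to standard form: -s^2 - 2s + 4 = 0.
Discriminant: (-2)^2 - 4*(-1)*4 = 20.
Quadratic formula: s = (2 +/- sqrt(20)) / (-2).
So s = -sqrt(5) - 1 ~= -3.2361 or s = -1 + sqrt(5) ~= 1.2361.

s = -3.2361 or s = 1.2361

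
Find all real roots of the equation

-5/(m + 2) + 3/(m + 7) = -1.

m = -8.7202 or m = 1.7202

Multiply both sides by (m + 2)(m + 7):
-5(m + 7) + 3(m + 2) = -(m + 2)(m + 7).
Expand and collect terms: -m^2 - 7m + 15 = 0.
By the quadratic formula, m = (7 +/- sqrt(109)) / -2, so m ~= -8.7202 or m ~= 1.7202.
Neither value makes a denominator zero (m != -2, m != -7), so both are valid.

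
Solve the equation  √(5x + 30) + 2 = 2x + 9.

Isolate the radical: √(5x + 30) = 2x + 7.
Square both sides: 5x + 30 = (2x + 7)².
Expand and rearrange: 4x² + 23x + 19 = 0.
Solving gives x = -1 or x = -4.75.
Check each candidate in the original equation:
  x = -1: √(25) = 5, while 2x + 7 = 5 — valid.
  x = -4.75: √(6.25) = 2.5, while 2x + 7 = -2.5 — extraneous.

x = -1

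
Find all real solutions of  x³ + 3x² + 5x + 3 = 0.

Possible rational roots are divisors of 3. Testing x = -1 gives 0, so (x + 1) is a factor.
Divide: x³ + 3x² + 5x + 3 = (x + 1)(x² + 2x + 3).
The quadratic x² + 2x + 3 has discriminant -8 < 0, so no further real roots.

x = -1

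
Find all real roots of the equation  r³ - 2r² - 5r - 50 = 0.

r = 5

Possible rational roots are divisors of -50. Testing r = 5 gives 0, so (r - 5) is a factor.
Divide: r³ - 2r² - 5r - 50 = (r - 5)(r² + 3r + 10).
The quadratic r² + 3r + 10 has discriminant -31 < 0, so no further real roots.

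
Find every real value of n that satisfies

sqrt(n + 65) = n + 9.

n = -1

Square both sides: n + 65 = (n + 9)^2.
Expand and rearrange: n^2 + 17n + 16 = 0.
Solving gives n = -1 or n = -16.
Check each candidate in the original equation:
  n = -1: sqrt(64) = 8, while n + 9 = 8 — valid.
  n = -16: sqrt(49) = 7, while n + 9 = -7 — extraneous.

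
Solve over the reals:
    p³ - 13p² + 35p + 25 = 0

p = -0.5826 or p = 5 or p = 8.5826

Possible rational roots are divisors of 25. Testing p = 5 gives 0, so (p - 5) is a factor.
Divide: p³ - 13p² + 35p + 25 = (p - 5)(p² - 8p - 5).
Apply the quadratic formula to p² - 8p - 5 = 0: p = (8 ± √84)/2, i.e. p ≈ 8.5826 or p ≈ -0.5826.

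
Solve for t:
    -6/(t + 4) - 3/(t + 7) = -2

Multiply both sides by (t + 4)(t + 7):
-6(t + 7) - 3(t + 4) = -2(t + 4)(t + 7).
Expand and collect terms: -2t² - 13t - 2 = 0.
By the quadratic formula, t = (13 ± √153) / -4, so t ≈ -6.3423 or t ≈ -0.1577.
Neither value makes a denominator zero (t ≠ -4, t ≠ -7), so both are valid.

t = -6.3423 or t = -0.1577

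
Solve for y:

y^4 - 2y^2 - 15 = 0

Let u = y^2. The equation becomes u^2 - 2u - 15 = 0.
Factor: (u - 5)(u + 3) = 0, so u = 5 or u = -3.
y^2 = 5 gives y = +/-sqrt(5) ~= +/-2.2361.
y^2 = -3 < 0 has no real solution.

y = -2.2361 or y = 2.2361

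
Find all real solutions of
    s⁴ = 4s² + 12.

Let u = s². The equation becomes u² - 4u - 12 = 0.
Factor: (u + 2)(u - 6) = 0, so u = -2 or u = 6.
s² = -2 < 0 has no real solution.
s² = 6 gives s = ±√(6) ≈ ±2.4495.

s = -2.4495 or s = 2.4495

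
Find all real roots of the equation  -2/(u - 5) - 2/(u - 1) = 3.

u = 0.2251 or u = 4.4415

Multiply both sides by (u - 5)(u - 1):
-2(u - 1) - 2(u - 5) = 3(u - 5)(u - 1).
Expand and collect terms: 3u² - 14u + 3 = 0.
By the quadratic formula, u = (14 ± √160) / 6, so u ≈ 4.4415 or u ≈ 0.2251.
Neither value makes a denominator zero (u ≠ 5, u ≠ 1), so both are valid.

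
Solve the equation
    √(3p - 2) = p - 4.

p = 9

Square both sides: 3p - 2 = (p - 4)².
Expand and rearrange: p² - 11p + 18 = 0.
Solving gives p = 9 or p = 2.
Check each candidate in the original equation:
  p = 9: √(25) = 5, while p - 4 = 5 — valid.
  p = 2: √(4) = 2, while p - 4 = -2 — extraneous.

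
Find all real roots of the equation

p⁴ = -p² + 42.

Let u = p². The equation becomes u² + u - 42 = 0.
Factor: (u + 7)(u - 6) = 0, so u = -7 or u = 6.
p² = -7 < 0 has no real solution.
p² = 6 gives p = ±√(6) ≈ ±2.4495.

p = -2.4495 or p = 2.4495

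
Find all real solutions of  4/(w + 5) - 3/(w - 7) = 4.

Multiply both sides by (w + 5)(w - 7):
4(w - 7) - 3(w + 5) = 4(w + 5)(w - 7).
Expand and collect terms: 4w² - 9w - 97 = 0.
By the quadratic formula, w = (9 ± √1633) / 8, so w ≈ 6.1763 or w ≈ -3.9263.
Neither value makes a denominator zero (w ≠ -5, w ≠ 7), so both are valid.

w = -3.9263 or w = 6.1763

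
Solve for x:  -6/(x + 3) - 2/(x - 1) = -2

Multiply both sides by (x + 3)(x - 1):
-6(x - 1) - 2(x + 3) = -2(x + 3)(x - 1).
Expand and collect terms: -2x^2 + 4x + 6 = 0.
Factor or apply the quadratic formula: x = -1 or x = 3.
Neither value makes a denominator zero (x != -3, x != 1), so both are valid.

x = -1 or x = 3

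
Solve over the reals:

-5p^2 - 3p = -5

Rearrange to standard form: -5p^2 - 3p + 5 = 0.
Discriminant: (-3)^2 - 4*(-5)*5 = 109.
Quadratic formula: p = (3 +/- sqrt(109)) / (-10).
So p = -sqrt(109)/10 - 3/10 ~= -1.344 or p = -3/10 + sqrt(109)/10 ~= 0.744.

p = -1.344 or p = 0.744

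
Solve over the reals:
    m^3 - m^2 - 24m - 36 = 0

m = -3 or m = -2 or m = 6

Possible rational roots are divisors of -36. Testing m = -3 gives 0, so (m + 3) is a factor.
Divide: m^3 - m^2 - 24m - 36 = (m + 3)(m^2 - 4m - 12).
Factor the quadratic: m = 6 or m = -2.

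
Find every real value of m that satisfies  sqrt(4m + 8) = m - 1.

Square both sides: 4m + 8 = (m - 1)^2.
Expand and rearrange: m^2 - 6m - 7 = 0.
Solving gives m = 7 or m = -1.
Check each candidate in the original equation:
  m = 7: sqrt(36) = 6, while m - 1 = 6 — valid.
  m = -1: sqrt(4) = 2, while m - 1 = -2 — extraneous.

m = 7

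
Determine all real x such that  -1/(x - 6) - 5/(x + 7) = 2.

Multiply both sides by (x - 6)(x + 7):
-(x + 7) - 5(x - 6) = 2(x - 6)(x + 7).
Expand and collect terms: 2x² + 8x - 107 = 0.
By the quadratic formula, x = (-8 ± √920) / 4, so x ≈ 5.5829 or x ≈ -9.5829.
Neither value makes a denominator zero (x ≠ 6, x ≠ -7), so both are valid.

x = -9.5829 or x = 5.5829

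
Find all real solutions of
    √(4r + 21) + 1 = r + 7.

Isolate the radical: √(4r + 21) = r + 6.
Square both sides: 4r + 21 = (r + 6)².
Expand and rearrange: r² + 8r + 15 = 0.
Solving gives r = -3 or r = -5.
Check each candidate in the original equation:
  r = -3: √(9) = 3, while r + 6 = 3 — valid.
  r = -5: √(1) = 1, while r + 6 = 1 — valid.

r = -5 or r = -3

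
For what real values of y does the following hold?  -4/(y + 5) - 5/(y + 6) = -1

y = -5.4721 or y = 3.4721

Multiply both sides by (y + 5)(y + 6):
-4(y + 6) - 5(y + 5) = -(y + 5)(y + 6).
Expand and collect terms: -y² - 2y + 19 = 0.
By the quadratic formula, y = (2 ± √80) / -2, so y ≈ -5.4721 or y ≈ 3.4721.
Neither value makes a denominator zero (y ≠ -5, y ≠ -6), so both are valid.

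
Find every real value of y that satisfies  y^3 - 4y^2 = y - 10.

y = -1.4495 or y = 2 or y = 3.4495

Rearrange: y^3 - 4y^2 - y + 10 = 0.
Possible rational roots are divisors of 10. Testing y = 2 gives 0, so (y - 2) is a factor.
Divide: y^3 - 4y^2 - y + 10 = (y - 2)(y^2 - 2y - 5).
Apply the quadratic formula to y^2 - 2y - 5 = 0: y = (2 +/- sqrt(24))/2, i.e. y ~= 3.4495 or y ~= -1.4495.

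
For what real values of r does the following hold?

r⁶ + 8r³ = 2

r = -2.02 or r = 0.6237

Let u = r³. The equation becomes u² + 8u - 2 = 0.
By the quadratic formula, u = -4 + 3·√(2) or u = -3·√(2) - 4.
r³ = -4 + 3·√(2) gives r = ∛(-4 + 3·√(2)) ≈ 0.6237.
r³ = -3·√(2) - 4 gives r = -∛(4 + 3·√(2)) ≈ -2.02.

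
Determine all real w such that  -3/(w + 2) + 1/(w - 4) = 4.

w = -2.7231 or w = 4.2231

Multiply both sides by (w + 2)(w - 4):
-3(w - 4) + (w + 2) = 4(w + 2)(w - 4).
Expand and collect terms: 4w^2 - 6w - 46 = 0.
By the quadratic formula, w = (6 +/- sqrt(772)) / 8, so w ~= 4.2231 or w ~= -2.7231.
Neither value makes a denominator zero (w != -2, w != 4), so both are valid.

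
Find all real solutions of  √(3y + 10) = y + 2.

y = 2

Square both sides: 3y + 10 = (y + 2)².
Expand and rearrange: y² + y - 6 = 0.
Solving gives y = 2 or y = -3.
Check each candidate in the original equation:
  y = 2: √(16) = 4, while y + 2 = 4 — valid.
  y = -3: √(1) = 1, while y + 2 = -1 — extraneous.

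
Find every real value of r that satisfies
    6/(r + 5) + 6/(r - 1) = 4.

Multiply both sides by (r + 5)(r - 1):
6(r - 1) + 6(r + 5) = 4(r + 5)(r - 1).
Expand and collect terms: 4r² + 4r - 44 = 0.
By the quadratic formula, r = (-4 ± √720) / 8, so r ≈ 2.8541 or r ≈ -3.8541.
Neither value makes a denominator zero (r ≠ -5, r ≠ 1), so both are valid.

r = -3.8541 or r = 2.8541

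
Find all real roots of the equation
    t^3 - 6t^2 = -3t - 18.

Rearrange: t^3 - 6t^2 + 3t + 18 = 0.
Possible rational roots are divisors of 18. Testing t = 3 gives 0, so (t - 3) is a factor.
Divide: t^3 - 6t^2 + 3t + 18 = (t - 3)(t^2 - 3t - 6).
Apply the quadratic formula to t^2 - 3t - 6 = 0: t = (3 +/- sqrt(33))/2, i.e. t ~= 4.3723 or t ~= -1.3723.

t = -1.3723 or t = 3 or t = 4.3723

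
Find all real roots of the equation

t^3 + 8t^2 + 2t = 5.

Rearrange: t^3 + 8t^2 + 2t - 5 = 0.
Possible rational roots are divisors of -5. Testing t = -1 gives 0, so (t + 1) is a factor.
Divide: t^3 + 8t^2 + 2t - 5 = (t + 1)(t^2 + 7t - 5).
Apply the quadratic formula to t^2 + 7t - 5 = 0: t = (-7 +/- sqrt(69))/2, i.e. t ~= 0.6533 or t ~= -7.6533.

t = -7.6533 or t = -1 or t = 0.6533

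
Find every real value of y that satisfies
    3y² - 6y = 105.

Bring every term to one side: 3y² - 6y - 105 = 0.
Factor: 3(y + 5)(y - 7) = 0.
So y = -5 or y = 7.

y = -5 or y = 7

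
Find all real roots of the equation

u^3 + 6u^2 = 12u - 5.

Rearrange: u^3 + 6u^2 - 12u + 5 = 0.
Possible rational roots are divisors of 5. Testing u = 1 gives 0, so (u - 1) is a factor.
Divide: u^3 + 6u^2 - 12u + 5 = (u - 1)(u^2 + 7u - 5).
Apply the quadratic formula to u^2 + 7u - 5 = 0: u = (-7 +/- sqrt(69))/2, i.e. u ~= 0.6533 or u ~= -7.6533.

u = -7.6533 or u = 0.6533 or u = 1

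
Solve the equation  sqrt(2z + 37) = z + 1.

Square both sides: 2z + 37 = (z + 1)^2.
Expand and rearrange: z^2 - 36 = 0.
Solving gives z = 6 or z = -6.
Check each candidate in the original equation:
  z = 6: sqrt(49) = 7, while z + 1 = 7 — valid.
  z = -6: sqrt(25) = 5, while z + 1 = -5 — extraneous.

z = 6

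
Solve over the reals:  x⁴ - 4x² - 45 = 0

x = -3 or x = 3

Let u = x². The equation becomes u² - 4u - 45 = 0.
Factor: (u + 5)(u - 9) = 0, so u = -5 or u = 9.
x² = -5 < 0 has no real solution.
x² = 9 gives x = ±3.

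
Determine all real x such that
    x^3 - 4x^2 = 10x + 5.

x = -1 or x = -0.8541 or x = 5.8541

Rearrange: x^3 - 4x^2 - 10x - 5 = 0.
Possible rational roots are divisors of -5. Testing x = -1 gives 0, so (x + 1) is a factor.
Divide: x^3 - 4x^2 - 10x - 5 = (x + 1)(x^2 - 5x - 5).
Apply the quadratic formula to x^2 - 5x - 5 = 0: x = (5 +/- sqrt(45))/2, i.e. x ~= 5.8541 or x ~= -0.8541.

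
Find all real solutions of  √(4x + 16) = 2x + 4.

x = 0

Square both sides: 4x + 16 = (2x + 4)².
Expand and rearrange: 4x² + 12x = 0.
Solving gives x = 0 or x = -3.
Check each candidate in the original equation:
  x = 0: √(16) = 4, while 2x + 4 = 4 — valid.
  x = -3: √(4) = 2, while 2x + 4 = -2 — extraneous.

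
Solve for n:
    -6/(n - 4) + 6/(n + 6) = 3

n = -3.2361 or n = 1.2361

Multiply both sides by (n - 4)(n + 6):
-6(n + 6) + 6(n - 4) = 3(n - 4)(n + 6).
Expand and collect terms: 3n² + 6n - 12 = 0.
By the quadratic formula, n = (-6 ± √180) / 6, so n ≈ 1.2361 or n ≈ -3.2361.
Neither value makes a denominator zero (n ≠ 4, n ≠ -6), so both are valid.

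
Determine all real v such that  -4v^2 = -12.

Rearrange to standard form: -4v^2 + 12 = 0.
Discriminant: (0)^2 - 4*(-4)*12 = 192.
Quadratic formula: v = (0 +/- sqrt(192)) / (-8).
So v = -sqrt(3) ~= -1.7321 or v = sqrt(3) ~= 1.7321.

v = -1.7321 or v = 1.7321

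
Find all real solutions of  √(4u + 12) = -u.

Square both sides: 4u + 12 = (-u)².
Expand and rearrange: u² - 4u - 12 = 0.
Solving gives u = 6 or u = -2.
Check each candidate in the original equation:
  u = 6: √(36) = 6, while -u = -6 — extraneous.
  u = -2: √(4) = 2, while -u = 2 — valid.

u = -2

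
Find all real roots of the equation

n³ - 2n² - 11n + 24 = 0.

n = -3.3723 or n = 2.3723 or n = 3

Possible rational roots are divisors of 24. Testing n = 3 gives 0, so (n - 3) is a factor.
Divide: n³ - 2n² - 11n + 24 = (n - 3)(n² + n - 8).
Apply the quadratic formula to n² + n - 8 = 0: n = (-1 ± √33)/2, i.e. n ≈ 2.3723 or n ≈ -3.3723.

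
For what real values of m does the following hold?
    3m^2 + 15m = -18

Bring every term to one side: 3m^2 + 15m + 18 = 0.
Factor: 3(m + 2)(m + 3) = 0.
So m = -2 or m = -3.

m = -3 or m = -2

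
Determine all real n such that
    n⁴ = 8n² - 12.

Let u = n². The equation becomes u² - 8u + 12 = 0.
Factor: (u - 6)(u - 2) = 0, so u = 6 or u = 2.
n² = 6 gives n = ±√(6) ≈ ±2.4495.
n² = 2 gives n = ±√(2) ≈ ±1.4142.

n = -2.4495 or n = -1.4142 or n = 1.4142 or n = 2.4495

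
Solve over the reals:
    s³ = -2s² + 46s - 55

Rearrange: s³ + 2s² - 46s + 55 = 0.
Possible rational roots are divisors of 55. Testing s = 5 gives 0, so (s - 5) is a factor.
Divide: s³ + 2s² - 46s + 55 = (s - 5)(s² + 7s - 11).
Apply the quadratic formula to s² + 7s - 11 = 0: s = (-7 ± √93)/2, i.e. s ≈ 1.3218 or s ≈ -8.3218.

s = -8.3218 or s = 1.3218 or s = 5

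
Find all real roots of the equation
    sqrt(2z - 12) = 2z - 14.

z = 8

Square both sides: 2z - 12 = (2z - 14)^2.
Expand and rearrange: 4z^2 - 58z + 208 = 0.
Solving gives z = 8 or z = 6.5.
Check each candidate in the original equation:
  z = 8: sqrt(4) = 2, while 2z - 14 = 2 — valid.
  z = 6.5: sqrt(1) = 1, while 2z - 14 = -1 — extraneous.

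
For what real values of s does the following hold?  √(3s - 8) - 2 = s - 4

s = 3 or s = 4

Isolate the radical: √(3s - 8) = s - 2.
Square both sides: 3s - 8 = (s - 2)².
Expand and rearrange: s² - 7s + 12 = 0.
Solving gives s = 4 or s = 3.
Check each candidate in the original equation:
  s = 4: √(4) = 2, while s - 2 = 2 — valid.
  s = 3: √(1) = 1, while s - 2 = 1 — valid.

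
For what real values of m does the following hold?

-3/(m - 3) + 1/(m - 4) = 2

m = 1.7753 or m = 4.2247

Multiply both sides by (m - 3)(m - 4):
-3(m - 4) + (m - 3) = 2(m - 3)(m - 4).
Expand and collect terms: 2m^2 - 12m + 15 = 0.
By the quadratic formula, m = (12 +/- sqrt(24)) / 4, so m ~= 4.2247 or m ~= 1.7753.
Neither value makes a denominator zero (m != 3, m != 4), so both are valid.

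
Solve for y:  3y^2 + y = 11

y = -2.0888 or y = 1.7554

Rearrange to standard form: 3y^2 + y - 11 = 0.
Discriminant: (1)^2 - 4*3*(-11) = 133.
Quadratic formula: y = (-1 +/- sqrt(133)) / 6.
So y = -1/6 + sqrt(133)/6 ~= 1.7554 or y = -sqrt(133)/6 - 1/6 ~= -2.0888.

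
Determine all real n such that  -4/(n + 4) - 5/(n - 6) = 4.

Multiply both sides by (n + 4)(n - 6):
-4(n - 6) - 5(n + 4) = 4(n + 4)(n - 6).
Expand and collect terms: 4n² + n - 100 = 0.
By the quadratic formula, n = (-1 ± √1601) / 8, so n ≈ 4.8766 or n ≈ -5.1266.
Neither value makes a denominator zero (n ≠ -4, n ≠ 6), so both are valid.

n = -5.1266 or n = 4.8766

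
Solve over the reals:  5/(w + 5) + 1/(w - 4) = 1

w = -0.8541 or w = 5.8541

Multiply both sides by (w + 5)(w - 4):
5(w - 4) + (w + 5) = (w + 5)(w - 4).
Expand and collect terms: w^2 - 5w - 5 = 0.
By the quadratic formula, w = (5 +/- sqrt(45)) / 2, so w ~= 5.8541 or w ~= -0.8541.
Neither value makes a denominator zero (w != -5, w != 4), so both are valid.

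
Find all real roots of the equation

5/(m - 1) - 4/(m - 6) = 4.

m = 2.8246 or m = 4.4254

Multiply both sides by (m - 1)(m - 6):
5(m - 6) - 4(m - 1) = 4(m - 1)(m - 6).
Expand and collect terms: 4m^2 - 29m + 50 = 0.
By the quadratic formula, m = (29 +/- sqrt(41)) / 8, so m ~= 4.4254 or m ~= 2.8246.
Neither value makes a denominator zero (m != 1, m != 6), so both are valid.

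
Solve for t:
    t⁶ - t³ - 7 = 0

t = -1.2991 or t = 1.4725

Let u = t³. The equation becomes u² - u - 7 = 0.
By the quadratic formula, u = 1/2 + √(29)/2 or u = 1/2 - √(29)/2.
t³ = 1/2 + √(29)/2 gives t = ∛(1/2 + √(29)/2) ≈ 1.4725.
t³ = 1/2 - √(29)/2 gives t = -∛(-1/2 + √(29)/2) ≈ -1.2991.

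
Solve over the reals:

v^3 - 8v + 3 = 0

Possible rational roots are divisors of 3. Testing v = -3 gives 0, so (v + 3) is a factor.
Divide: v^3 - 8v + 3 = (v + 3)(v^2 - 3v + 1).
Apply the quadratic formula to v^2 - 3v + 1 = 0: v = (3 +/- sqrt(5))/2, i.e. v ~= 2.618 or v ~= 0.382.

v = -3 or v = 0.382 or v = 2.618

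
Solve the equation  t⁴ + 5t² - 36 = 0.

t = -2 or t = 2

Let u = t². The equation becomes u² + 5u - 36 = 0.
Factor: (u - 4)(u + 9) = 0, so u = 4 or u = -9.
t² = 4 gives t = ±2.
t² = -9 < 0 has no real solution.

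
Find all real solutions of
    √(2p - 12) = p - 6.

p = 6 or p = 8

Square both sides: 2p - 12 = (p - 6)².
Expand and rearrange: p² - 14p + 48 = 0.
Solving gives p = 8 or p = 6.
Check each candidate in the original equation:
  p = 8: √(4) = 2, while p - 6 = 2 — valid.
  p = 6: √(0) = 0, while p - 6 = 0 — valid.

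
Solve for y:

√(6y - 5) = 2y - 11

Square both sides: 6y - 5 = (2y - 11)².
Expand and rearrange: 4y² - 50y + 126 = 0.
Solving gives y = 9 or y = 3.5.
Check each candidate in the original equation:
  y = 9: √(49) = 7, while 2y - 11 = 7 — valid.
  y = 3.5: √(16) = 4, while 2y - 11 = -4 — extraneous.

y = 9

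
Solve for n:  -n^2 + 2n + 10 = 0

Discriminant: (2)^2 - 4*(-1)*10 = 44.
Quadratic formula: n = (-2 +/- sqrt(44)) / (-2).
So n = 1 - sqrt(11) ~= -2.3166 or n = 1 + sqrt(11) ~= 4.3166.

n = -2.3166 or n = 4.3166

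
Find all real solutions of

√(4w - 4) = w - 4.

w = 10

Square both sides: 4w - 4 = (w - 4)².
Expand and rearrange: w² - 12w + 20 = 0.
Solving gives w = 10 or w = 2.
Check each candidate in the original equation:
  w = 10: √(36) = 6, while w - 4 = 6 — valid.
  w = 2: √(4) = 2, while w - 4 = -2 — extraneous.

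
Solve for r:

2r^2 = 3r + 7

r = -1.2656 or r = 2.7656

Rearrange to standard form: 2r^2 - 3r - 7 = 0.
Discriminant: (-3)^2 - 4*2*(-7) = 65.
Quadratic formula: r = (3 +/- sqrt(65)) / 4.
So r = 3/4 + sqrt(65)/4 ~= 2.7656 or r = 3/4 - sqrt(65)/4 ~= -1.2656.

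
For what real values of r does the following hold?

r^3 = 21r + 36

r = -3 or r = -2.2749 or r = 5.2749

Rearrange: r^3 - 21r - 36 = 0.
Possible rational roots are divisors of -36. Testing r = -3 gives 0, so (r + 3) is a factor.
Divide: r^3 - 21r - 36 = (r + 3)(r^2 - 3r - 12).
Apply the quadratic formula to r^2 - 3r - 12 = 0: r = (3 +/- sqrt(57))/2, i.e. r ~= 5.2749 or r ~= -2.2749.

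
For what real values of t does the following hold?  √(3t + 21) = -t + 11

t = 5

Square both sides: 3t + 21 = (-t + 11)².
Expand and rearrange: t² - 25t + 100 = 0.
Solving gives t = 20 or t = 5.
Check each candidate in the original equation:
  t = 20: √(81) = 9, while -t + 11 = -9 — extraneous.
  t = 5: √(36) = 6, while -t + 11 = 6 — valid.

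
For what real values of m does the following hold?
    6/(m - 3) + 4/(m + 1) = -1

m = -9 or m = 1

Multiply both sides by (m - 3)(m + 1):
6(m + 1) + 4(m - 3) = -(m - 3)(m + 1).
Expand and collect terms: -m² - 8m + 9 = 0.
Factor or apply the quadratic formula: m = -9 or m = 1.
Neither value makes a denominator zero (m ≠ 3, m ≠ -1), so both are valid.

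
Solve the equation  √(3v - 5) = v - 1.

v = 2 or v = 3

Square both sides: 3v - 5 = (v - 1)².
Expand and rearrange: v² - 5v + 6 = 0.
Solving gives v = 3 or v = 2.
Check each candidate in the original equation:
  v = 3: √(4) = 2, while v - 1 = 2 — valid.
  v = 2: √(1) = 1, while v - 1 = 1 — valid.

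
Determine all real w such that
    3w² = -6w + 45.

w = -5 or w = 3

Bring every term to one side: 3w² + 6w - 45 = 0.
Factor: 3(w + 5)(w - 3) = 0.
So w = -5 or w = 3.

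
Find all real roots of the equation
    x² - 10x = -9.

Bring every term to one side: x² - 10x + 9 = 0.
Factor: (x - 1)(x - 9) = 0.
So x = 1 or x = 9.

x = 1 or x = 9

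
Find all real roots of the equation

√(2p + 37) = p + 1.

p = 6

Square both sides: 2p + 37 = (p + 1)².
Expand and rearrange: p² - 36 = 0.
Solving gives p = 6 or p = -6.
Check each candidate in the original equation:
  p = 6: √(49) = 7, while p + 1 = 7 — valid.
  p = -6: √(25) = 5, while p + 1 = -5 — extraneous.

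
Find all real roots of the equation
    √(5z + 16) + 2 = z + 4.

Isolate the radical: √(5z + 16) = z + 2.
Square both sides: 5z + 16 = (z + 2)².
Expand and rearrange: z² - z - 12 = 0.
Solving gives z = 4 or z = -3.
Check each candidate in the original equation:
  z = 4: √(36) = 6, while z + 2 = 6 — valid.
  z = -3: √(1) = 1, while z + 2 = -1 — extraneous.

z = 4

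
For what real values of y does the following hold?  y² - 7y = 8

Bring every term to one side: y² - 7y - 8 = 0.
Factor: (y + 1)(y - 8) = 0.
So y = -1 or y = 8.

y = -1 or y = 8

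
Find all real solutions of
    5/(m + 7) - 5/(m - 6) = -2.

m = -9.1458 or m = 8.1458

Multiply both sides by (m + 7)(m - 6):
5(m - 6) - 5(m + 7) = -2(m + 7)(m - 6).
Expand and collect terms: -2m^2 - 2m + 149 = 0.
By the quadratic formula, m = (2 +/- sqrt(1196)) / -4, so m ~= -9.1458 or m ~= 8.1458.
Neither value makes a denominator zero (m != -7, m != 6), so both are valid.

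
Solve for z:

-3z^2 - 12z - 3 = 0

Discriminant: (-12)^2 - 4*(-3)*(-3) = 108.
Quadratic formula: z = (12 +/- sqrt(108)) / (-6).
So z = -2 - sqrt(3) ~= -3.7321 or z = -2 + sqrt(3) ~= -0.2679.

z = -3.7321 or z = -0.2679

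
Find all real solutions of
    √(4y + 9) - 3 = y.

Isolate the radical: √(4y + 9) = y + 3.
Square both sides: 4y + 9 = (y + 3)².
Expand and rearrange: y² + 2y = 0.
Solving gives y = 0 or y = -2.
Check each candidate in the original equation:
  y = 0: √(9) = 3, while y + 3 = 3 — valid.
  y = -2: √(1) = 1, while y + 3 = 1 — valid.

y = -2 or y = 0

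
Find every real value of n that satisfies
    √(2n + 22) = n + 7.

n = -3

Square both sides: 2n + 22 = (n + 7)².
Expand and rearrange: n² + 12n + 27 = 0.
Solving gives n = -3 or n = -9.
Check each candidate in the original equation:
  n = -3: √(16) = 4, while n + 7 = 4 — valid.
  n = -9: √(4) = 2, while n + 7 = -2 — extraneous.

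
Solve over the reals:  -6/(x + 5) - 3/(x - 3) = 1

Multiply both sides by (x + 5)(x - 3):
-6(x - 3) - 3(x + 5) = (x + 5)(x - 3).
Expand and collect terms: x² + 11x - 18 = 0.
By the quadratic formula, x = (-11 ± √193) / 2, so x ≈ 1.4462 or x ≈ -12.4462.
Neither value makes a denominator zero (x ≠ -5, x ≠ 3), so both are valid.

x = -12.4462 or x = 1.4462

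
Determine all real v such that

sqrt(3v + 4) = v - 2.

Square both sides: 3v + 4 = (v - 2)^2.
Expand and rearrange: v^2 - 7v = 0.
Solving gives v = 7 or v = 0.
Check each candidate in the original equation:
  v = 7: sqrt(25) = 5, while v - 2 = 5 — valid.
  v = 0: sqrt(4) = 2, while v - 2 = -2 — extraneous.

v = 7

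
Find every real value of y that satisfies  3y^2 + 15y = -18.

Bring every term to one side: 3y^2 + 15y + 18 = 0.
Factor: 3(y + 3)(y + 2) = 0.
So y = -3 or y = -2.

y = -3 or y = -2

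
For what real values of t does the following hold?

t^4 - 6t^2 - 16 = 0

t = -2.8284 or t = 2.8284

Let u = t^2. The equation becomes u^2 - 6u - 16 = 0.
Factor: (u - 8)(u + 2) = 0, so u = 8 or u = -2.
t^2 = 8 gives t = +/-2*sqrt(2) ~= +/-2.8284.
t^2 = -2 < 0 has no real solution.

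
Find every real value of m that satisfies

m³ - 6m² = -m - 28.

Rearrange: m³ - 6m² + m + 28 = 0.
Possible rational roots are divisors of 28. Testing m = 4 gives 0, so (m - 4) is a factor.
Divide: m³ - 6m² + m + 28 = (m - 4)(m² - 2m - 7).
Apply the quadratic formula to m² - 2m - 7 = 0: m = (2 ± √32)/2, i.e. m ≈ 3.8284 or m ≈ -1.8284.

m = -1.8284 or m = 3.8284 or m = 4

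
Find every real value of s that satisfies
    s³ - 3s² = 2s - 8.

Rearrange: s³ - 3s² - 2s + 8 = 0.
Possible rational roots are divisors of 8. Testing s = 2 gives 0, so (s - 2) is a factor.
Divide: s³ - 3s² - 2s + 8 = (s - 2)(s² - s - 4).
Apply the quadratic formula to s² - s - 4 = 0: s = (1 ± √17)/2, i.e. s ≈ 2.5616 or s ≈ -1.5616.

s = -1.5616 or s = 2 or s = 2.5616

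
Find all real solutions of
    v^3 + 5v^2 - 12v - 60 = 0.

Possible rational roots are divisors of -60. Testing v = -5 gives 0, so (v + 5) is a factor.
Divide: v^3 + 5v^2 - 12v - 60 = (v + 5)(v^2 - 12).
Apply the quadratic formula to v^2 - 12 = 0: v = (0 +/- sqrt(48))/2, i.e. v ~= 3.4641 or v ~= -3.4641.

v = -5 or v = -3.4641 or v = 3.4641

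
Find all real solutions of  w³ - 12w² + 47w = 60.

Rearrange: w³ - 12w² + 47w - 60 = 0.
Possible rational roots are divisors of -60. Testing w = 5 gives 0, so (w - 5) is a factor.
Divide: w³ - 12w² + 47w - 60 = (w - 5)(w² - 7w + 12).
Factor the quadratic: w = 4 or w = 3.

w = 3 or w = 4 or w = 5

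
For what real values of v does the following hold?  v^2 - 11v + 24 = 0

v = 3 or v = 8

Factor: (v - 8)(v - 3) = 0.
So v = 8 or v = 3.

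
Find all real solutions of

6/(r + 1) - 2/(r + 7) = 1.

Multiply both sides by (r + 1)(r + 7):
6(r + 7) - 2(r + 1) = (r + 1)(r + 7).
Expand and collect terms: r² + 4r - 33 = 0.
By the quadratic formula, r = (-4 ± √148) / 2, so r ≈ 4.0828 or r ≈ -8.0828.
Neither value makes a denominator zero (r ≠ -1, r ≠ -7), so both are valid.

r = -8.0828 or r = 4.0828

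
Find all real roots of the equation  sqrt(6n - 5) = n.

n = 1 or n = 5

Square both sides: 6n - 5 = (n)^2.
Expand and rearrange: n^2 - 6n + 5 = 0.
Solving gives n = 5 or n = 1.
Check each candidate in the original equation:
  n = 5: sqrt(25) = 5, while n = 5 — valid.
  n = 1: sqrt(1) = 1, while n = 1 — valid.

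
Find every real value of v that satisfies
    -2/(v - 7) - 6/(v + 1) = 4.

v = -2.5826 or v = 6.5826

Multiply both sides by (v - 7)(v + 1):
-2(v + 1) - 6(v - 7) = 4(v - 7)(v + 1).
Expand and collect terms: 4v² - 16v - 68 = 0.
By the quadratic formula, v = (16 ± √1344) / 8, so v ≈ 6.5826 or v ≈ -2.5826.
Neither value makes a denominator zero (v ≠ 7, v ≠ -1), so both are valid.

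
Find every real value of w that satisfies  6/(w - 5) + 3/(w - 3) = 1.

Multiply both sides by (w - 5)(w - 3):
6(w - 3) + 3(w - 5) = (w - 5)(w - 3).
Expand and collect terms: w² - 17w + 48 = 0.
By the quadratic formula, w = (17 ± √97) / 2, so w ≈ 13.4244 or w ≈ 3.5756.
Neither value makes a denominator zero (w ≠ 5, w ≠ 3), so both are valid.

w = 3.5756 or w = 13.4244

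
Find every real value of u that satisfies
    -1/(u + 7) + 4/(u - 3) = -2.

u = -6.3642 or u = 0.8642

Multiply both sides by (u + 7)(u - 3):
-(u - 3) + 4(u + 7) = -2(u + 7)(u - 3).
Expand and collect terms: -2u^2 - 11u + 11 = 0.
By the quadratic formula, u = (11 +/- sqrt(209)) / -4, so u ~= -6.3642 or u ~= 0.8642.
Neither value makes a denominator zero (u != -7, u != 3), so both are valid.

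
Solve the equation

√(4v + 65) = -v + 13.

v = 4

Square both sides: 4v + 65 = (-v + 13)².
Expand and rearrange: v² - 30v + 104 = 0.
Solving gives v = 26 or v = 4.
Check each candidate in the original equation:
  v = 26: √(169) = 13, while -v + 13 = -13 — extraneous.
  v = 4: √(81) = 9, while -v + 13 = 9 — valid.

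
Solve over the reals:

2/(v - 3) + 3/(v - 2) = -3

Multiply both sides by (v - 3)(v - 2):
2(v - 2) + 3(v - 3) = -3(v - 3)(v - 2).
Expand and collect terms: -3v² + 10v - 5 = 0.
By the quadratic formula, v = (-10 ± √40) / -6, so v ≈ 0.6126 or v ≈ 2.7208.
Neither value makes a denominator zero (v ≠ 3, v ≠ 2), so both are valid.

v = 0.6126 or v = 2.7208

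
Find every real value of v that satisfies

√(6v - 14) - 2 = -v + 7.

v = 5

Isolate the radical: √(6v - 14) = -v + 9.
Square both sides: 6v - 14 = (-v + 9)².
Expand and rearrange: v² - 24v + 95 = 0.
Solving gives v = 19 or v = 5.
Check each candidate in the original equation:
  v = 19: √(100) = 10, while -v + 9 = -10 — extraneous.
  v = 5: √(16) = 4, while -v + 9 = 4 — valid.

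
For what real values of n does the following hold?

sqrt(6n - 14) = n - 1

Square both sides: 6n - 14 = (n - 1)^2.
Expand and rearrange: n^2 - 8n + 15 = 0.
Solving gives n = 5 or n = 3.
Check each candidate in the original equation:
  n = 5: sqrt(16) = 4, while n - 1 = 4 — valid.
  n = 3: sqrt(4) = 2, while n - 1 = 2 — valid.

n = 3 or n = 5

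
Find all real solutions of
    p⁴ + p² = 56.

p = -2.6458 or p = 2.6458

Let u = p². The equation becomes u² + u - 56 = 0.
Factor: (u + 8)(u - 7) = 0, so u = -8 or u = 7.
p² = -8 < 0 has no real solution.
p² = 7 gives p = ±√(7) ≈ ±2.6458.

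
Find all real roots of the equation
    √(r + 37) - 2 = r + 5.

Isolate the radical: √(r + 37) = r + 7.
Square both sides: r + 37 = (r + 7)².
Expand and rearrange: r² + 13r + 12 = 0.
Solving gives r = -1 or r = -12.
Check each candidate in the original equation:
  r = -1: √(36) = 6, while r + 7 = 6 — valid.
  r = -12: √(25) = 5, while r + 7 = -5 — extraneous.

r = -1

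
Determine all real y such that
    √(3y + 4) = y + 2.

Square both sides: 3y + 4 = (y + 2)².
Expand and rearrange: y² + y = 0.
Solving gives y = 0 or y = -1.
Check each candidate in the original equation:
  y = 0: √(4) = 2, while y + 2 = 2 — valid.
  y = -1: √(1) = 1, while y + 2 = 1 — valid.

y = -1 or y = 0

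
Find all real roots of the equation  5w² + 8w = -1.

w = -1.4633 or w = -0.1367

Rearrange to standard form: 5w² + 8w + 1 = 0.
Discriminant: (8)² − 4·5·1 = 44.
Quadratic formula: w = (-8 ± √44) / 10.
So w = -4/5 + √(11)/5 ≈ -0.1367 or w = -4/5 - √(11)/5 ≈ -1.4633.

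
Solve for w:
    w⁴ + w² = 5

w = -1.3384 or w = 1.3384

Let u = w². The equation becomes u² + u - 5 = 0.
By the quadratic formula, u = -1/2 + √(21)/2 or u = -√(21)/2 - 1/2.
w² = -1/2 + √(21)/2 gives w = ±√(-1/2 + √(21)/2) ≈ ±1.3384.
w² = -√(21)/2 - 1/2 < 0 has no real solution.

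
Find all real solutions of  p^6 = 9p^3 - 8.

p = 1 or p = 2

Let u = p^3. The equation becomes u^2 - 9u + 8 = 0.
Factor: (u - 1)(u - 8) = 0, so u = 1 or u = 8.
p^3 = 1 gives p = 1.
p^3 = 8 gives p = 2.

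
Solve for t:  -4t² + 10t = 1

t = 0.1044 or t = 2.3956

Rearrange to standard form: -4t² + 10t - 1 = 0.
Discriminant: (10)² − 4·(-4)·(-1) = 84.
Quadratic formula: t = (-10 ± √84) / (-8).
So t = 5/4 - √(21)/4 ≈ 0.1044 or t = √(21)/4 + 5/4 ≈ 2.3956.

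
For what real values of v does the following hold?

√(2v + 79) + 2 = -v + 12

v = 1

Isolate the radical: √(2v + 79) = -v + 10.
Square both sides: 2v + 79 = (-v + 10)².
Expand and rearrange: v² - 22v + 21 = 0.
Solving gives v = 21 or v = 1.
Check each candidate in the original equation:
  v = 21: √(121) = 11, while -v + 10 = -11 — extraneous.
  v = 1: √(81) = 9, while -v + 10 = 9 — valid.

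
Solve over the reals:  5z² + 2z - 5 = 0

Discriminant: (2)² − 4·5·(-5) = 104.
Quadratic formula: z = (-2 ± √104) / 10.
So z = -1/5 + √(26)/5 ≈ 0.8198 or z = -√(26)/5 - 1/5 ≈ -1.2198.

z = -1.2198 or z = 0.8198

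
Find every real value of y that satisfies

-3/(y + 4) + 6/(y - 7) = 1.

Multiply both sides by (y + 4)(y - 7):
-3(y - 7) + 6(y + 4) = (y + 4)(y - 7).
Expand and collect terms: y² - 6y - 73 = 0.
By the quadratic formula, y = (6 ± √328) / 2, so y ≈ 12.0554 or y ≈ -6.0554.
Neither value makes a denominator zero (y ≠ -4, y ≠ 7), so both are valid.

y = -6.0554 or y = 12.0554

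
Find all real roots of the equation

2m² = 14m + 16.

Bring every term to one side: 2m² - 14m - 16 = 0.
Factor: 2(m + 1)(m - 8) = 0.
So m = -1 or m = 8.

m = -1 or m = 8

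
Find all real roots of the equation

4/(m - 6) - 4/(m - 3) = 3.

Multiply both sides by (m - 6)(m - 3):
4(m - 3) - 4(m - 6) = 3(m - 6)(m - 3).
Expand and collect terms: 3m² - 27m + 42 = 0.
Factor or apply the quadratic formula: m = 7 or m = 2.
Neither value makes a denominator zero (m ≠ 6, m ≠ 3), so both are valid.

m = 2 or m = 7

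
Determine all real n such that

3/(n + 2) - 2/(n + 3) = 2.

n = -3.5 or n = -1

Multiply both sides by (n + 2)(n + 3):
3(n + 3) - 2(n + 2) = 2(n + 2)(n + 3).
Expand and collect terms: 2n² + 9n + 7 = 0.
Factor or apply the quadratic formula: n = -1 or n = -3.5.
Neither value makes a denominator zero (n ≠ -2, n ≠ -3), so both are valid.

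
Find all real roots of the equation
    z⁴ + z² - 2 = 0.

z = -1 or z = 1

Let u = z². The equation becomes u² + u - 2 = 0.
Factor: (u - 1)(u + 2) = 0, so u = 1 or u = -2.
z² = 1 gives z = ±1.
z² = -2 < 0 has no real solution.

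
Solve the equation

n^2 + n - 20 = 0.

Factor: (n - 4)(n + 5) = 0.
So n = 4 or n = -5.

n = -5 or n = 4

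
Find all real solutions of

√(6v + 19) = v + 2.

v = 5

Square both sides: 6v + 19 = (v + 2)².
Expand and rearrange: v² - 2v - 15 = 0.
Solving gives v = 5 or v = -3.
Check each candidate in the original equation:
  v = 5: √(49) = 7, while v + 2 = 7 — valid.
  v = -3: √(1) = 1, while v + 2 = -1 — extraneous.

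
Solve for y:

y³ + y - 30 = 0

Possible rational roots are divisors of -30. Testing y = 3 gives 0, so (y - 3) is a factor.
Divide: y³ + y - 30 = (y - 3)(y² + 3y + 10).
The quadratic y² + 3y + 10 has discriminant -31 < 0, so no further real roots.

y = 3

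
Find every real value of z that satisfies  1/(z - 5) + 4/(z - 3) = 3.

z = 4 or z = 5.6667

Multiply both sides by (z - 5)(z - 3):
(z - 3) + 4(z - 5) = 3(z - 5)(z - 3).
Expand and collect terms: 3z^2 - 29z + 68 = 0.
Factor or apply the quadratic formula: z = 5.6667 or z = 4.
Neither value makes a denominator zero (z != 5, z != 3), so both are valid.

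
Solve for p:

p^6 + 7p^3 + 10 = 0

Let u = p^3. The equation becomes u^2 + 7u + 10 = 0.
Factor: (u + 2)(u + 5) = 0, so u = -2 or u = -5.
p^3 = -2 gives p = -(2)^(1/3) ~= -1.2599.
p^3 = -5 gives p = -(5)^(1/3) ~= -1.71.

p = -1.71 or p = -1.2599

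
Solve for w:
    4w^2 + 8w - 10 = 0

w = -2.8708 or w = 0.8708

Discriminant: (8)^2 - 4*4*(-10) = 224.
Quadratic formula: w = (-8 +/- sqrt(224)) / 8.
So w = -1 + sqrt(14)/2 ~= 0.8708 or w = -sqrt(14)/2 - 1 ~= -2.8708.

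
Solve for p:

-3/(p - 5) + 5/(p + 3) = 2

Multiply both sides by (p - 5)(p + 3):
-3(p + 3) + 5(p - 5) = 2(p - 5)(p + 3).
Expand and collect terms: 2p^2 - 6p + 4 = 0.
Factor or apply the quadratic formula: p = 2 or p = 1.
Neither value makes a denominator zero (p != 5, p != -3), so both are valid.

p = 1 or p = 2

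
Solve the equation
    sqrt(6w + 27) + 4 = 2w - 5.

w = 9

Isolate the radical: sqrt(6w + 27) = 2w - 9.
Square both sides: 6w + 27 = (2w - 9)^2.
Expand and rearrange: 4w^2 - 42w + 54 = 0.
Solving gives w = 9 or w = 1.5.
Check each candidate in the original equation:
  w = 9: sqrt(81) = 9, while 2w - 9 = 9 — valid.
  w = 1.5: sqrt(36) = 6, while 2w - 9 = -6 — extraneous.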